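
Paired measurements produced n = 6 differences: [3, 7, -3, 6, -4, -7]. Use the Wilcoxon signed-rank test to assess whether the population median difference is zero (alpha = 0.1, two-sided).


Step 1: Drop any zero differences (none here) and take |d_i|.
|d| = [3, 7, 3, 6, 4, 7]
Step 2: Midrank |d_i| (ties get averaged ranks).
ranks: |3|->1.5, |7|->5.5, |3|->1.5, |6|->4, |4|->3, |7|->5.5
Step 3: Attach original signs; sum ranks with positive sign and with negative sign.
W+ = 1.5 + 5.5 + 4 = 11
W- = 1.5 + 3 + 5.5 = 10
(Check: W+ + W- = 21 should equal n(n+1)/2 = 21.)
Step 4: Test statistic W = min(W+, W-) = 10.
Step 5: Ties in |d|, so use the tie-corrected normal approximation.
        E[W] = n(n+1)/4 = 6*7/4 = 10.5.
        Tie groups: |d|=3 (t=2), |d|=7 (t=2); sum(t^3 - t) = 12.
        Var[W] = n(n+1)(2n+1)/24 - sum(t^3-t)/48 = 546/24 - 12/48 = 22.5.
        z = (W - E[W]) / sqrt(Var[W]) = (10 - 10.5) / 4.7434 = -0.1054.
        Two-sided p = 2*Phi(z) = 0.916051.
Step 6: alpha = 0.1. fail to reject H0.

W+ = 11, W- = 10, W = min = 10, p = 0.916051, fail to reject H0.


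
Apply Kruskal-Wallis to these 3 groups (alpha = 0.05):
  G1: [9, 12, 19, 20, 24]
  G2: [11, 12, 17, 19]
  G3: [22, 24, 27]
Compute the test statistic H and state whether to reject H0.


Step 1: Combine all N = 12 observations and assign midranks.
sorted (value, group, rank): (9,G1,1), (11,G2,2), (12,G1,3.5), (12,G2,3.5), (17,G2,5), (19,G1,6.5), (19,G2,6.5), (20,G1,8), (22,G3,9), (24,G1,10.5), (24,G3,10.5), (27,G3,12)
Step 2: Sum ranks within each group.
R_1 = 29.5 (n_1 = 5)
R_2 = 17 (n_2 = 4)
R_3 = 31.5 (n_3 = 3)
Step 3: H = 12/(N(N+1)) * sum(R_i^2/n_i) - 3(N+1)
     = 12/(12*13) * (29.5^2/5 + 17^2/4 + 31.5^2/3) - 3*13
     = 0.076923 * 577.05 - 39
     = 5.388462.
Step 4: Ties present; correction factor C = 1 - 18/(12^3 - 12) = 0.989510. Corrected H = 5.388462 / 0.989510 = 5.445583.
Step 5: Under H0, H ~ chi^2(2); p-value = 0.065691.
Step 6: alpha = 0.05. fail to reject H0.

H = 5.4456, df = 2, p = 0.065691, fail to reject H0.


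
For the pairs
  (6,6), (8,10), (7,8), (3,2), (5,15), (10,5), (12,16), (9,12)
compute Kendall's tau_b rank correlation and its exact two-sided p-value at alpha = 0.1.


Step 1: Enumerate the 28 unordered pairs (i,j) with i<j and classify each by sign(x_j-x_i) * sign(y_j-y_i).
  (1,2):dx=+2,dy=+4->C; (1,3):dx=+1,dy=+2->C; (1,4):dx=-3,dy=-4->C; (1,5):dx=-1,dy=+9->D
  (1,6):dx=+4,dy=-1->D; (1,7):dx=+6,dy=+10->C; (1,8):dx=+3,dy=+6->C; (2,3):dx=-1,dy=-2->C
  (2,4):dx=-5,dy=-8->C; (2,5):dx=-3,dy=+5->D; (2,6):dx=+2,dy=-5->D; (2,7):dx=+4,dy=+6->C
  (2,8):dx=+1,dy=+2->C; (3,4):dx=-4,dy=-6->C; (3,5):dx=-2,dy=+7->D; (3,6):dx=+3,dy=-3->D
  (3,7):dx=+5,dy=+8->C; (3,8):dx=+2,dy=+4->C; (4,5):dx=+2,dy=+13->C; (4,6):dx=+7,dy=+3->C
  (4,7):dx=+9,dy=+14->C; (4,8):dx=+6,dy=+10->C; (5,6):dx=+5,dy=-10->D; (5,7):dx=+7,dy=+1->C
  (5,8):dx=+4,dy=-3->D; (6,7):dx=+2,dy=+11->C; (6,8):dx=-1,dy=+7->D; (7,8):dx=-3,dy=-4->C
Step 2: C = 19, D = 9, total pairs = 28.
Step 3: tau = (C - D)/(n(n-1)/2) = (19 - 9)/28 = 0.357143.
Step 4: Exact two-sided p-value (enumerate n! = 40320 permutations of y under H0): p = 0.275099.
Step 5: alpha = 0.1. fail to reject H0.

tau_b = 0.3571 (C=19, D=9), p = 0.275099, fail to reject H0.


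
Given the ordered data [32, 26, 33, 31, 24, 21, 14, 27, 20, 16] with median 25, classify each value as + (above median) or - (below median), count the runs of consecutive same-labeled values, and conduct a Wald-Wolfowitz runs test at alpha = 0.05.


Step 1: Compute median = 25; label A = above, B = below.
Labels in order: AAAABBBABB  (n_A = 5, n_B = 5)
Step 2: Count runs R = 4.
Step 3: Under H0 (random ordering), E[R] = 2*n_A*n_B/(n_A+n_B) + 1 = 2*5*5/10 + 1 = 6.0000.
        Var[R] = 2*n_A*n_B*(2*n_A*n_B - n_A - n_B) / ((n_A+n_B)^2 * (n_A+n_B-1)) = 2000/900 = 2.2222.
        SD[R] = 1.4907.
Step 4: Continuity-corrected z = (R + 0.5 - E[R]) / SD[R] = (4 + 0.5 - 6.0000) / 1.4907 = -1.0062.
Step 5: Two-sided p-value via normal approximation = 2*(1 - Phi(|z|)) = 0.314305.
Step 6: alpha = 0.05. fail to reject H0.

R = 4, z = -1.0062, p = 0.314305, fail to reject H0.


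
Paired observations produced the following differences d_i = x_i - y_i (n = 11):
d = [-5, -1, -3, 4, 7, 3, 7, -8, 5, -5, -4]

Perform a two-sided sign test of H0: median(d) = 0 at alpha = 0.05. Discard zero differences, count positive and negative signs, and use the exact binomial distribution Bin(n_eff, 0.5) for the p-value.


Step 1: Discard zero differences. Original n = 11; n_eff = number of nonzero differences = 11.
Nonzero differences (with sign): -5, -1, -3, +4, +7, +3, +7, -8, +5, -5, -4
Step 2: Count signs: positive = 5, negative = 6.
Step 3: Under H0: P(positive) = 0.5, so the number of positives S ~ Bin(11, 0.5).
Step 4: Two-sided exact p-value = sum of Bin(11,0.5) probabilities at or below the observed probability = 1.000000.
Step 5: alpha = 0.05. fail to reject H0.

n_eff = 11, pos = 5, neg = 6, p = 1.000000, fail to reject H0.


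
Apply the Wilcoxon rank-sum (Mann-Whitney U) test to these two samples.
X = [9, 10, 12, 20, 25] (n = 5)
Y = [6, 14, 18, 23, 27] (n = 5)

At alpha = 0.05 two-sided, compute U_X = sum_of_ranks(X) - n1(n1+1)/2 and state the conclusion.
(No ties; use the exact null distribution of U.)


Step 1: Combine and sort all 10 observations; assign midranks.
sorted (value, group): (6,Y), (9,X), (10,X), (12,X), (14,Y), (18,Y), (20,X), (23,Y), (25,X), (27,Y)
ranks: 6->1, 9->2, 10->3, 12->4, 14->5, 18->6, 20->7, 23->8, 25->9, 27->10
Step 2: Rank sum for X: R1 = 2 + 3 + 4 + 7 + 9 = 25.
Step 3: U_X = R1 - n1(n1+1)/2 = 25 - 5*6/2 = 25 - 15 = 10.
       U_Y = n1*n2 - U_X = 25 - 10 = 15.
Step 4: No ties, so the exact null distribution of U (based on enumerating the C(10,5) = 252 equally likely rank assignments) gives the two-sided p-value.
Step 5: p-value = 0.690476; compare to alpha = 0.05. fail to reject H0.

U_X = 10, p = 0.690476, fail to reject H0 at alpha = 0.05.


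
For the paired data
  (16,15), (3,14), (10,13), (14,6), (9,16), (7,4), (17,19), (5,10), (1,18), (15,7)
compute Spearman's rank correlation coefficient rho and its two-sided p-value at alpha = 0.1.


Step 1: Rank x and y separately (midranks; no ties here).
rank(x): 16->9, 3->2, 10->6, 14->7, 9->5, 7->4, 17->10, 5->3, 1->1, 15->8
rank(y): 15->7, 14->6, 13->5, 6->2, 16->8, 4->1, 19->10, 10->4, 18->9, 7->3
Step 2: d_i = R_x(i) - R_y(i); compute d_i^2.
  (9-7)^2=4, (2-6)^2=16, (6-5)^2=1, (7-2)^2=25, (5-8)^2=9, (4-1)^2=9, (10-10)^2=0, (3-4)^2=1, (1-9)^2=64, (8-3)^2=25
sum(d^2) = 154.
Step 3: rho = 1 - 6*154 / (10*(10^2 - 1)) = 1 - 924/990 = 0.066667.
Step 4: Under H0, t = rho * sqrt((n-2)/(1-rho^2)) = 0.1890 ~ t(8).
Step 5: Two-sided p-value from the t-distribution with 8 df = 0.854813.
Step 6: alpha = 0.1. fail to reject H0.

rho = 0.0667, p = 0.854813, fail to reject H0 at alpha = 0.1.


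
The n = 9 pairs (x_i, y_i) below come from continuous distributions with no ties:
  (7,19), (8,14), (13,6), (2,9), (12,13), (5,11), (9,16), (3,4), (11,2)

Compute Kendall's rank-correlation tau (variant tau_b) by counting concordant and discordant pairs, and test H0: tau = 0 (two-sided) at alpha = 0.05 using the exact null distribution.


Step 1: Enumerate the 36 unordered pairs (i,j) with i<j and classify each by sign(x_j-x_i) * sign(y_j-y_i).
  (1,2):dx=+1,dy=-5->D; (1,3):dx=+6,dy=-13->D; (1,4):dx=-5,dy=-10->C; (1,5):dx=+5,dy=-6->D
  (1,6):dx=-2,dy=-8->C; (1,7):dx=+2,dy=-3->D; (1,8):dx=-4,dy=-15->C; (1,9):dx=+4,dy=-17->D
  (2,3):dx=+5,dy=-8->D; (2,4):dx=-6,dy=-5->C; (2,5):dx=+4,dy=-1->D; (2,6):dx=-3,dy=-3->C
  (2,7):dx=+1,dy=+2->C; (2,8):dx=-5,dy=-10->C; (2,9):dx=+3,dy=-12->D; (3,4):dx=-11,dy=+3->D
  (3,5):dx=-1,dy=+7->D; (3,6):dx=-8,dy=+5->D; (3,7):dx=-4,dy=+10->D; (3,8):dx=-10,dy=-2->C
  (3,9):dx=-2,dy=-4->C; (4,5):dx=+10,dy=+4->C; (4,6):dx=+3,dy=+2->C; (4,7):dx=+7,dy=+7->C
  (4,8):dx=+1,dy=-5->D; (4,9):dx=+9,dy=-7->D; (5,6):dx=-7,dy=-2->C; (5,7):dx=-3,dy=+3->D
  (5,8):dx=-9,dy=-9->C; (5,9):dx=-1,dy=-11->C; (6,7):dx=+4,dy=+5->C; (6,8):dx=-2,dy=-7->C
  (6,9):dx=+6,dy=-9->D; (7,8):dx=-6,dy=-12->C; (7,9):dx=+2,dy=-14->D; (8,9):dx=+8,dy=-2->D
Step 2: C = 18, D = 18, total pairs = 36.
Step 3: tau = (C - D)/(n(n-1)/2) = (18 - 18)/36 = 0.000000.
Step 4: Exact two-sided p-value (enumerate n! = 362880 permutations of y under H0): p = 1.000000.
Step 5: alpha = 0.05. fail to reject H0.

tau_b = 0.0000 (C=18, D=18), p = 1.000000, fail to reject H0.


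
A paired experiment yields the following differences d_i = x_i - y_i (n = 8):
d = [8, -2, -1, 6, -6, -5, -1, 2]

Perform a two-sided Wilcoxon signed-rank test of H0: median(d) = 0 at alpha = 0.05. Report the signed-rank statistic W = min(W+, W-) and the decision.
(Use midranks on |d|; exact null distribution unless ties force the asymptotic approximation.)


Step 1: Drop any zero differences (none here) and take |d_i|.
|d| = [8, 2, 1, 6, 6, 5, 1, 2]
Step 2: Midrank |d_i| (ties get averaged ranks).
ranks: |8|->8, |2|->3.5, |1|->1.5, |6|->6.5, |6|->6.5, |5|->5, |1|->1.5, |2|->3.5
Step 3: Attach original signs; sum ranks with positive sign and with negative sign.
W+ = 8 + 6.5 + 3.5 = 18
W- = 3.5 + 1.5 + 6.5 + 5 + 1.5 = 18
(Check: W+ + W- = 36 should equal n(n+1)/2 = 36.)
Step 4: Test statistic W = min(W+, W-) = 18.
Step 5: Ties in |d|, so use the tie-corrected normal approximation.
        E[W] = n(n+1)/4 = 8*9/4 = 18.
        Tie groups: |d|=1 (t=2), |d|=2 (t=2), |d|=6 (t=2); sum(t^3 - t) = 18.
        Var[W] = n(n+1)(2n+1)/24 - sum(t^3-t)/48 = 1224/24 - 18/48 = 50.625.
        z = (W - E[W]) / sqrt(Var[W]) = (18 - 18) / 7.1151 = 0.0000.
        Two-sided p = 2*Phi(z) = 1.000000.
Step 6: alpha = 0.05. fail to reject H0.

W+ = 18, W- = 18, W = min = 18, p = 1.000000, fail to reject H0.


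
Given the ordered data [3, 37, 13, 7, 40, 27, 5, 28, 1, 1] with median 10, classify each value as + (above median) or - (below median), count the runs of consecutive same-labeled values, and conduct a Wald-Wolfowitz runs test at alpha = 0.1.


Step 1: Compute median = 10; label A = above, B = below.
Labels in order: BAABAABABB  (n_A = 5, n_B = 5)
Step 2: Count runs R = 7.
Step 3: Under H0 (random ordering), E[R] = 2*n_A*n_B/(n_A+n_B) + 1 = 2*5*5/10 + 1 = 6.0000.
        Var[R] = 2*n_A*n_B*(2*n_A*n_B - n_A - n_B) / ((n_A+n_B)^2 * (n_A+n_B-1)) = 2000/900 = 2.2222.
        SD[R] = 1.4907.
Step 4: Continuity-corrected z = (R - 0.5 - E[R]) / SD[R] = (7 - 0.5 - 6.0000) / 1.4907 = 0.3354.
Step 5: Two-sided p-value via normal approximation = 2*(1 - Phi(|z|)) = 0.737316.
Step 6: alpha = 0.1. fail to reject H0.

R = 7, z = 0.3354, p = 0.737316, fail to reject H0.


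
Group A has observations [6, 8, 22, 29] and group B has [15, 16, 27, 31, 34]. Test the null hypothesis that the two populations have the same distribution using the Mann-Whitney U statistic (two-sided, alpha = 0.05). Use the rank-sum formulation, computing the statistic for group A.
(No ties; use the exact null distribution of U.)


Step 1: Combine and sort all 9 observations; assign midranks.
sorted (value, group): (6,X), (8,X), (15,Y), (16,Y), (22,X), (27,Y), (29,X), (31,Y), (34,Y)
ranks: 6->1, 8->2, 15->3, 16->4, 22->5, 27->6, 29->7, 31->8, 34->9
Step 2: Rank sum for X: R1 = 1 + 2 + 5 + 7 = 15.
Step 3: U_X = R1 - n1(n1+1)/2 = 15 - 4*5/2 = 15 - 10 = 5.
       U_Y = n1*n2 - U_X = 20 - 5 = 15.
Step 4: No ties, so the exact null distribution of U (based on enumerating the C(9,4) = 126 equally likely rank assignments) gives the two-sided p-value.
Step 5: p-value = 0.285714; compare to alpha = 0.05. fail to reject H0.

U_X = 5, p = 0.285714, fail to reject H0 at alpha = 0.05.


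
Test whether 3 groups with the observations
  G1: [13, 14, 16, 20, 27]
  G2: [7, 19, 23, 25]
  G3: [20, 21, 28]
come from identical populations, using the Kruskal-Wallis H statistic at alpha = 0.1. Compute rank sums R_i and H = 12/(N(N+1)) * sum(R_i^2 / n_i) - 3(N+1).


Step 1: Combine all N = 12 observations and assign midranks.
sorted (value, group, rank): (7,G2,1), (13,G1,2), (14,G1,3), (16,G1,4), (19,G2,5), (20,G1,6.5), (20,G3,6.5), (21,G3,8), (23,G2,9), (25,G2,10), (27,G1,11), (28,G3,12)
Step 2: Sum ranks within each group.
R_1 = 26.5 (n_1 = 5)
R_2 = 25 (n_2 = 4)
R_3 = 26.5 (n_3 = 3)
Step 3: H = 12/(N(N+1)) * sum(R_i^2/n_i) - 3(N+1)
     = 12/(12*13) * (26.5^2/5 + 25^2/4 + 26.5^2/3) - 3*13
     = 0.076923 * 530.783 - 39
     = 1.829487.
Step 4: Ties present; correction factor C = 1 - 6/(12^3 - 12) = 0.996503. Corrected H = 1.829487 / 0.996503 = 1.835906.
Step 5: Under H0, H ~ chi^2(2); p-value = 0.399336.
Step 6: alpha = 0.1. fail to reject H0.

H = 1.8359, df = 2, p = 0.399336, fail to reject H0.


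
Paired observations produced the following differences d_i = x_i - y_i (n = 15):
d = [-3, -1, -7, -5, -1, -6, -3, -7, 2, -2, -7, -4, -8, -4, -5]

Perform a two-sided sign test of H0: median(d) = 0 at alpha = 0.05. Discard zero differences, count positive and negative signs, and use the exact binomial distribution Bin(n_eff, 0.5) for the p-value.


Step 1: Discard zero differences. Original n = 15; n_eff = number of nonzero differences = 15.
Nonzero differences (with sign): -3, -1, -7, -5, -1, -6, -3, -7, +2, -2, -7, -4, -8, -4, -5
Step 2: Count signs: positive = 1, negative = 14.
Step 3: Under H0: P(positive) = 0.5, so the number of positives S ~ Bin(15, 0.5).
Step 4: Two-sided exact p-value = sum of Bin(15,0.5) probabilities at or below the observed probability = 0.000977.
Step 5: alpha = 0.05. reject H0.

n_eff = 15, pos = 1, neg = 14, p = 0.000977, reject H0.


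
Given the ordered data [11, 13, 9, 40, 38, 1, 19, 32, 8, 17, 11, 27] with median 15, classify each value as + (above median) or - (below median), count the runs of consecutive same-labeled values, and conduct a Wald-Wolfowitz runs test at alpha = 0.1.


Step 1: Compute median = 15; label A = above, B = below.
Labels in order: BBBAABAABABA  (n_A = 6, n_B = 6)
Step 2: Count runs R = 8.
Step 3: Under H0 (random ordering), E[R] = 2*n_A*n_B/(n_A+n_B) + 1 = 2*6*6/12 + 1 = 7.0000.
        Var[R] = 2*n_A*n_B*(2*n_A*n_B - n_A - n_B) / ((n_A+n_B)^2 * (n_A+n_B-1)) = 4320/1584 = 2.7273.
        SD[R] = 1.6514.
Step 4: Continuity-corrected z = (R - 0.5 - E[R]) / SD[R] = (8 - 0.5 - 7.0000) / 1.6514 = 0.3028.
Step 5: Two-sided p-value via normal approximation = 2*(1 - Phi(|z|)) = 0.762069.
Step 6: alpha = 0.1. fail to reject H0.

R = 8, z = 0.3028, p = 0.762069, fail to reject H0.


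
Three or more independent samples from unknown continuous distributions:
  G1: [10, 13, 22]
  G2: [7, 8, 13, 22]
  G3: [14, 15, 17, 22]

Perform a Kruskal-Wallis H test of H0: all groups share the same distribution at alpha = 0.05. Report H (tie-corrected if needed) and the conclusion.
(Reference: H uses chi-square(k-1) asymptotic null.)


Step 1: Combine all N = 11 observations and assign midranks.
sorted (value, group, rank): (7,G2,1), (8,G2,2), (10,G1,3), (13,G1,4.5), (13,G2,4.5), (14,G3,6), (15,G3,7), (17,G3,8), (22,G1,10), (22,G2,10), (22,G3,10)
Step 2: Sum ranks within each group.
R_1 = 17.5 (n_1 = 3)
R_2 = 17.5 (n_2 = 4)
R_3 = 31 (n_3 = 4)
Step 3: H = 12/(N(N+1)) * sum(R_i^2/n_i) - 3(N+1)
     = 12/(11*12) * (17.5^2/3 + 17.5^2/4 + 31^2/4) - 3*12
     = 0.090909 * 418.896 - 36
     = 2.081439.
Step 4: Ties present; correction factor C = 1 - 30/(11^3 - 11) = 0.977273. Corrected H = 2.081439 / 0.977273 = 2.129845.
Step 5: Under H0, H ~ chi^2(2); p-value = 0.344755.
Step 6: alpha = 0.05. fail to reject H0.

H = 2.1298, df = 2, p = 0.344755, fail to reject H0.


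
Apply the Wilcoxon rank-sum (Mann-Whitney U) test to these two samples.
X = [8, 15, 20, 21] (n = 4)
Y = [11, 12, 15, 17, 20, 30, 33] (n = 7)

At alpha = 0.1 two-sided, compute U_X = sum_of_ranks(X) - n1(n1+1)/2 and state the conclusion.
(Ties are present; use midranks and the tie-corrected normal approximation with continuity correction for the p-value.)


Step 1: Combine and sort all 11 observations; assign midranks.
sorted (value, group): (8,X), (11,Y), (12,Y), (15,X), (15,Y), (17,Y), (20,X), (20,Y), (21,X), (30,Y), (33,Y)
ranks: 8->1, 11->2, 12->3, 15->4.5, 15->4.5, 17->6, 20->7.5, 20->7.5, 21->9, 30->10, 33->11
Step 2: Rank sum for X: R1 = 1 + 4.5 + 7.5 + 9 = 22.
Step 3: U_X = R1 - n1(n1+1)/2 = 22 - 4*5/2 = 22 - 10 = 12.
       U_Y = n1*n2 - U_X = 28 - 12 = 16.
Step 4: Ties are present, so use the tie-corrected normal approximation (with continuity correction) for the p-value.
Step 5: p-value = 0.775820; compare to alpha = 0.1. fail to reject H0.

U_X = 12, p = 0.775820, fail to reject H0 at alpha = 0.1.


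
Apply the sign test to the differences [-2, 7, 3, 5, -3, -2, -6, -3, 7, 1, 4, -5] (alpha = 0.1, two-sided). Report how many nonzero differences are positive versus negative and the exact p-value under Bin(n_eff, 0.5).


Step 1: Discard zero differences. Original n = 12; n_eff = number of nonzero differences = 12.
Nonzero differences (with sign): -2, +7, +3, +5, -3, -2, -6, -3, +7, +1, +4, -5
Step 2: Count signs: positive = 6, negative = 6.
Step 3: Under H0: P(positive) = 0.5, so the number of positives S ~ Bin(12, 0.5).
Step 4: Two-sided exact p-value = sum of Bin(12,0.5) probabilities at or below the observed probability = 1.000000.
Step 5: alpha = 0.1. fail to reject H0.

n_eff = 12, pos = 6, neg = 6, p = 1.000000, fail to reject H0.


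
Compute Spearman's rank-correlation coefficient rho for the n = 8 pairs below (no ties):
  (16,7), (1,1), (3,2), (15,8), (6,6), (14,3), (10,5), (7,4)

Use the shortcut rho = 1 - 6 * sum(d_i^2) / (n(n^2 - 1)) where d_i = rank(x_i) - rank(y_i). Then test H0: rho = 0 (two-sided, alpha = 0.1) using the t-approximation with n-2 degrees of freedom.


Step 1: Rank x and y separately (midranks; no ties here).
rank(x): 16->8, 1->1, 3->2, 15->7, 6->3, 14->6, 10->5, 7->4
rank(y): 7->7, 1->1, 2->2, 8->8, 6->6, 3->3, 5->5, 4->4
Step 2: d_i = R_x(i) - R_y(i); compute d_i^2.
  (8-7)^2=1, (1-1)^2=0, (2-2)^2=0, (7-8)^2=1, (3-6)^2=9, (6-3)^2=9, (5-5)^2=0, (4-4)^2=0
sum(d^2) = 20.
Step 3: rho = 1 - 6*20 / (8*(8^2 - 1)) = 1 - 120/504 = 0.761905.
Step 4: Under H0, t = rho * sqrt((n-2)/(1-rho^2)) = 2.8814 ~ t(6).
Step 5: Two-sided p-value from the t-distribution with 6 df = 0.028005.
Step 6: alpha = 0.1. reject H0.

rho = 0.7619, p = 0.028005, reject H0 at alpha = 0.1.


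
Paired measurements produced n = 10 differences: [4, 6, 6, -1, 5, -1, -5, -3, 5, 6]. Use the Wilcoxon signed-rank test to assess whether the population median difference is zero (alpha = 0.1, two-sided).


Step 1: Drop any zero differences (none here) and take |d_i|.
|d| = [4, 6, 6, 1, 5, 1, 5, 3, 5, 6]
Step 2: Midrank |d_i| (ties get averaged ranks).
ranks: |4|->4, |6|->9, |6|->9, |1|->1.5, |5|->6, |1|->1.5, |5|->6, |3|->3, |5|->6, |6|->9
Step 3: Attach original signs; sum ranks with positive sign and with negative sign.
W+ = 4 + 9 + 9 + 6 + 6 + 9 = 43
W- = 1.5 + 1.5 + 6 + 3 = 12
(Check: W+ + W- = 55 should equal n(n+1)/2 = 55.)
Step 4: Test statistic W = min(W+, W-) = 12.
Step 5: Ties in |d|, so use the tie-corrected normal approximation.
        E[W] = n(n+1)/4 = 10*11/4 = 27.5.
        Tie groups: |d|=1 (t=2), |d|=5 (t=3), |d|=6 (t=3); sum(t^3 - t) = 54.
        Var[W] = n(n+1)(2n+1)/24 - sum(t^3-t)/48 = 2310/24 - 54/48 = 95.125.
        z = (W - E[W]) / sqrt(Var[W]) = (12 - 27.5) / 9.7532 = -1.5892.
        Two-sided p = 2*Phi(z) = 0.112010.
Step 6: alpha = 0.1. fail to reject H0.

W+ = 43, W- = 12, W = min = 12, p = 0.112010, fail to reject H0.


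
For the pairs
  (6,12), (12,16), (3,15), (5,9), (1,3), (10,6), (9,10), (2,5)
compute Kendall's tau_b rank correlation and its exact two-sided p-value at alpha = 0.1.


Step 1: Enumerate the 28 unordered pairs (i,j) with i<j and classify each by sign(x_j-x_i) * sign(y_j-y_i).
  (1,2):dx=+6,dy=+4->C; (1,3):dx=-3,dy=+3->D; (1,4):dx=-1,dy=-3->C; (1,5):dx=-5,dy=-9->C
  (1,6):dx=+4,dy=-6->D; (1,7):dx=+3,dy=-2->D; (1,8):dx=-4,dy=-7->C; (2,3):dx=-9,dy=-1->C
  (2,4):dx=-7,dy=-7->C; (2,5):dx=-11,dy=-13->C; (2,6):dx=-2,dy=-10->C; (2,7):dx=-3,dy=-6->C
  (2,8):dx=-10,dy=-11->C; (3,4):dx=+2,dy=-6->D; (3,5):dx=-2,dy=-12->C; (3,6):dx=+7,dy=-9->D
  (3,7):dx=+6,dy=-5->D; (3,8):dx=-1,dy=-10->C; (4,5):dx=-4,dy=-6->C; (4,6):dx=+5,dy=-3->D
  (4,7):dx=+4,dy=+1->C; (4,8):dx=-3,dy=-4->C; (5,6):dx=+9,dy=+3->C; (5,7):dx=+8,dy=+7->C
  (5,8):dx=+1,dy=+2->C; (6,7):dx=-1,dy=+4->D; (6,8):dx=-8,dy=-1->C; (7,8):dx=-7,dy=-5->C
Step 2: C = 20, D = 8, total pairs = 28.
Step 3: tau = (C - D)/(n(n-1)/2) = (20 - 8)/28 = 0.428571.
Step 4: Exact two-sided p-value (enumerate n! = 40320 permutations of y under H0): p = 0.178869.
Step 5: alpha = 0.1. fail to reject H0.

tau_b = 0.4286 (C=20, D=8), p = 0.178869, fail to reject H0.


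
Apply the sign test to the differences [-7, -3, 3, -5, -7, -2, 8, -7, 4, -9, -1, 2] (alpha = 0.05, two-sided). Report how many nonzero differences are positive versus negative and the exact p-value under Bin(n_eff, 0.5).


Step 1: Discard zero differences. Original n = 12; n_eff = number of nonzero differences = 12.
Nonzero differences (with sign): -7, -3, +3, -5, -7, -2, +8, -7, +4, -9, -1, +2
Step 2: Count signs: positive = 4, negative = 8.
Step 3: Under H0: P(positive) = 0.5, so the number of positives S ~ Bin(12, 0.5).
Step 4: Two-sided exact p-value = sum of Bin(12,0.5) probabilities at or below the observed probability = 0.387695.
Step 5: alpha = 0.05. fail to reject H0.

n_eff = 12, pos = 4, neg = 8, p = 0.387695, fail to reject H0.


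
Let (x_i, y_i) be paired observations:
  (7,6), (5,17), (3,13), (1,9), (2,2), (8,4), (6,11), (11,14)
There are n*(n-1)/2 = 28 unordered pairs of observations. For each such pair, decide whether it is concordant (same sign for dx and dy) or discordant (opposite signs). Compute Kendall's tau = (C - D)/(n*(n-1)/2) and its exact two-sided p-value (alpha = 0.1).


Step 1: Enumerate the 28 unordered pairs (i,j) with i<j and classify each by sign(x_j-x_i) * sign(y_j-y_i).
  (1,2):dx=-2,dy=+11->D; (1,3):dx=-4,dy=+7->D; (1,4):dx=-6,dy=+3->D; (1,5):dx=-5,dy=-4->C
  (1,6):dx=+1,dy=-2->D; (1,7):dx=-1,dy=+5->D; (1,8):dx=+4,dy=+8->C; (2,3):dx=-2,dy=-4->C
  (2,4):dx=-4,dy=-8->C; (2,5):dx=-3,dy=-15->C; (2,6):dx=+3,dy=-13->D; (2,7):dx=+1,dy=-6->D
  (2,8):dx=+6,dy=-3->D; (3,4):dx=-2,dy=-4->C; (3,5):dx=-1,dy=-11->C; (3,6):dx=+5,dy=-9->D
  (3,7):dx=+3,dy=-2->D; (3,8):dx=+8,dy=+1->C; (4,5):dx=+1,dy=-7->D; (4,6):dx=+7,dy=-5->D
  (4,7):dx=+5,dy=+2->C; (4,8):dx=+10,dy=+5->C; (5,6):dx=+6,dy=+2->C; (5,7):dx=+4,dy=+9->C
  (5,8):dx=+9,dy=+12->C; (6,7):dx=-2,dy=+7->D; (6,8):dx=+3,dy=+10->C; (7,8):dx=+5,dy=+3->C
Step 2: C = 15, D = 13, total pairs = 28.
Step 3: tau = (C - D)/(n(n-1)/2) = (15 - 13)/28 = 0.071429.
Step 4: Exact two-sided p-value (enumerate n! = 40320 permutations of y under H0): p = 0.904861.
Step 5: alpha = 0.1. fail to reject H0.

tau_b = 0.0714 (C=15, D=13), p = 0.904861, fail to reject H0.


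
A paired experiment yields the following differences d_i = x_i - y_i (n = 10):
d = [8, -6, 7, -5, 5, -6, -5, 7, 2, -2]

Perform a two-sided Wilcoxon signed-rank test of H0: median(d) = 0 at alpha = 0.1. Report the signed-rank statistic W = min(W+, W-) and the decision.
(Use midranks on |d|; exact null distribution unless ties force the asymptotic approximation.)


Step 1: Drop any zero differences (none here) and take |d_i|.
|d| = [8, 6, 7, 5, 5, 6, 5, 7, 2, 2]
Step 2: Midrank |d_i| (ties get averaged ranks).
ranks: |8|->10, |6|->6.5, |7|->8.5, |5|->4, |5|->4, |6|->6.5, |5|->4, |7|->8.5, |2|->1.5, |2|->1.5
Step 3: Attach original signs; sum ranks with positive sign and with negative sign.
W+ = 10 + 8.5 + 4 + 8.5 + 1.5 = 32.5
W- = 6.5 + 4 + 6.5 + 4 + 1.5 = 22.5
(Check: W+ + W- = 55 should equal n(n+1)/2 = 55.)
Step 4: Test statistic W = min(W+, W-) = 22.5.
Step 5: Ties in |d|, so use the tie-corrected normal approximation.
        E[W] = n(n+1)/4 = 10*11/4 = 27.5.
        Tie groups: |d|=2 (t=2), |d|=5 (t=3), |d|=6 (t=2), |d|=7 (t=2); sum(t^3 - t) = 42.
        Var[W] = n(n+1)(2n+1)/24 - sum(t^3-t)/48 = 2310/24 - 42/48 = 95.375.
        z = (W - E[W]) / sqrt(Var[W]) = (22.5 - 27.5) / 9.7660 = -0.5120.
        Two-sided p = 2*Phi(z) = 0.608665.
Step 6: alpha = 0.1. fail to reject H0.

W+ = 32.5, W- = 22.5, W = min = 22.5, p = 0.608665, fail to reject H0.


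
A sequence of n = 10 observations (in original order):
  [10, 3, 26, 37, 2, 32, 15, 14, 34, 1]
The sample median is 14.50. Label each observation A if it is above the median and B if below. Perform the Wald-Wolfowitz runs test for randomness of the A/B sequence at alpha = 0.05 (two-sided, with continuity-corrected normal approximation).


Step 1: Compute median = 14.50; label A = above, B = below.
Labels in order: BBAABAABAB  (n_A = 5, n_B = 5)
Step 2: Count runs R = 7.
Step 3: Under H0 (random ordering), E[R] = 2*n_A*n_B/(n_A+n_B) + 1 = 2*5*5/10 + 1 = 6.0000.
        Var[R] = 2*n_A*n_B*(2*n_A*n_B - n_A - n_B) / ((n_A+n_B)^2 * (n_A+n_B-1)) = 2000/900 = 2.2222.
        SD[R] = 1.4907.
Step 4: Continuity-corrected z = (R - 0.5 - E[R]) / SD[R] = (7 - 0.5 - 6.0000) / 1.4907 = 0.3354.
Step 5: Two-sided p-value via normal approximation = 2*(1 - Phi(|z|)) = 0.737316.
Step 6: alpha = 0.05. fail to reject H0.

R = 7, z = 0.3354, p = 0.737316, fail to reject H0.


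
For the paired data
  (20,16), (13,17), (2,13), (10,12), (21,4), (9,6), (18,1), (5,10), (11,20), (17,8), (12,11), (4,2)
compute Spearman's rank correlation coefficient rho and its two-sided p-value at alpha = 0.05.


Step 1: Rank x and y separately (midranks; no ties here).
rank(x): 20->11, 13->8, 2->1, 10->5, 21->12, 9->4, 18->10, 5->3, 11->6, 17->9, 12->7, 4->2
rank(y): 16->10, 17->11, 13->9, 12->8, 4->3, 6->4, 1->1, 10->6, 20->12, 8->5, 11->7, 2->2
Step 2: d_i = R_x(i) - R_y(i); compute d_i^2.
  (11-10)^2=1, (8-11)^2=9, (1-9)^2=64, (5-8)^2=9, (12-3)^2=81, (4-4)^2=0, (10-1)^2=81, (3-6)^2=9, (6-12)^2=36, (9-5)^2=16, (7-7)^2=0, (2-2)^2=0
sum(d^2) = 306.
Step 3: rho = 1 - 6*306 / (12*(12^2 - 1)) = 1 - 1836/1716 = -0.069930.
Step 4: Under H0, t = rho * sqrt((n-2)/(1-rho^2)) = -0.2217 ~ t(10).
Step 5: Two-sided p-value from the t-distribution with 10 df = 0.829024.
Step 6: alpha = 0.05. fail to reject H0.

rho = -0.0699, p = 0.829024, fail to reject H0 at alpha = 0.05.


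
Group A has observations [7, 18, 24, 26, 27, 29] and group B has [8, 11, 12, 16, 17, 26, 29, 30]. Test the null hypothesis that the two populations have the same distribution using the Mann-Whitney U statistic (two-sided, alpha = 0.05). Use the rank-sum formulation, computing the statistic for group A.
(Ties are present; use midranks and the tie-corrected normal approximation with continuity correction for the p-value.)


Step 1: Combine and sort all 14 observations; assign midranks.
sorted (value, group): (7,X), (8,Y), (11,Y), (12,Y), (16,Y), (17,Y), (18,X), (24,X), (26,X), (26,Y), (27,X), (29,X), (29,Y), (30,Y)
ranks: 7->1, 8->2, 11->3, 12->4, 16->5, 17->6, 18->7, 24->8, 26->9.5, 26->9.5, 27->11, 29->12.5, 29->12.5, 30->14
Step 2: Rank sum for X: R1 = 1 + 7 + 8 + 9.5 + 11 + 12.5 = 49.
Step 3: U_X = R1 - n1(n1+1)/2 = 49 - 6*7/2 = 49 - 21 = 28.
       U_Y = n1*n2 - U_X = 48 - 28 = 20.
Step 4: Ties are present, so use the tie-corrected normal approximation (with continuity correction) for the p-value.
Step 5: p-value = 0.650661; compare to alpha = 0.05. fail to reject H0.

U_X = 28, p = 0.650661, fail to reject H0 at alpha = 0.05.


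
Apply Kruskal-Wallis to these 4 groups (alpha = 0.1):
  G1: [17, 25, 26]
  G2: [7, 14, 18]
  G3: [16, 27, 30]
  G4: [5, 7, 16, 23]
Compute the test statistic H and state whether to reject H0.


Step 1: Combine all N = 13 observations and assign midranks.
sorted (value, group, rank): (5,G4,1), (7,G2,2.5), (7,G4,2.5), (14,G2,4), (16,G3,5.5), (16,G4,5.5), (17,G1,7), (18,G2,8), (23,G4,9), (25,G1,10), (26,G1,11), (27,G3,12), (30,G3,13)
Step 2: Sum ranks within each group.
R_1 = 28 (n_1 = 3)
R_2 = 14.5 (n_2 = 3)
R_3 = 30.5 (n_3 = 3)
R_4 = 18 (n_4 = 4)
Step 3: H = 12/(N(N+1)) * sum(R_i^2/n_i) - 3(N+1)
     = 12/(13*14) * (28^2/3 + 14.5^2/3 + 30.5^2/3 + 18^2/4) - 3*14
     = 0.065934 * 722.5 - 42
     = 5.637363.
Step 4: Ties present; correction factor C = 1 - 12/(13^3 - 13) = 0.994505. Corrected H = 5.637363 / 0.994505 = 5.668508.
Step 5: Under H0, H ~ chi^2(3); p-value = 0.128900.
Step 6: alpha = 0.1. fail to reject H0.

H = 5.6685, df = 3, p = 0.128900, fail to reject H0.


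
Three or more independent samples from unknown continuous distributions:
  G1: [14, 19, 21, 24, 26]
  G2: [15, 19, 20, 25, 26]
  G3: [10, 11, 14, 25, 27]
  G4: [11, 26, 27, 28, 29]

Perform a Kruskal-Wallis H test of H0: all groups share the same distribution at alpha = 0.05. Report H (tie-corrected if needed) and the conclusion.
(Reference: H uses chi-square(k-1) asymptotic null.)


Step 1: Combine all N = 20 observations and assign midranks.
sorted (value, group, rank): (10,G3,1), (11,G3,2.5), (11,G4,2.5), (14,G1,4.5), (14,G3,4.5), (15,G2,6), (19,G1,7.5), (19,G2,7.5), (20,G2,9), (21,G1,10), (24,G1,11), (25,G2,12.5), (25,G3,12.5), (26,G1,15), (26,G2,15), (26,G4,15), (27,G3,17.5), (27,G4,17.5), (28,G4,19), (29,G4,20)
Step 2: Sum ranks within each group.
R_1 = 48 (n_1 = 5)
R_2 = 50 (n_2 = 5)
R_3 = 38 (n_3 = 5)
R_4 = 74 (n_4 = 5)
Step 3: H = 12/(N(N+1)) * sum(R_i^2/n_i) - 3(N+1)
     = 12/(20*21) * (48^2/5 + 50^2/5 + 38^2/5 + 74^2/5) - 3*21
     = 0.028571 * 2344.8 - 63
     = 3.994286.
Step 4: Ties present; correction factor C = 1 - 54/(20^3 - 20) = 0.993233. Corrected H = 3.994286 / 0.993233 = 4.021499.
Step 5: Under H0, H ~ chi^2(3); p-value = 0.259152.
Step 6: alpha = 0.05. fail to reject H0.

H = 4.0215, df = 3, p = 0.259152, fail to reject H0.


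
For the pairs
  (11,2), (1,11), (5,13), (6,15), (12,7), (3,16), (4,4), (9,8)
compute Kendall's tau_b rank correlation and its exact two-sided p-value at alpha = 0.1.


Step 1: Enumerate the 28 unordered pairs (i,j) with i<j and classify each by sign(x_j-x_i) * sign(y_j-y_i).
  (1,2):dx=-10,dy=+9->D; (1,3):dx=-6,dy=+11->D; (1,4):dx=-5,dy=+13->D; (1,5):dx=+1,dy=+5->C
  (1,6):dx=-8,dy=+14->D; (1,7):dx=-7,dy=+2->D; (1,8):dx=-2,dy=+6->D; (2,3):dx=+4,dy=+2->C
  (2,4):dx=+5,dy=+4->C; (2,5):dx=+11,dy=-4->D; (2,6):dx=+2,dy=+5->C; (2,7):dx=+3,dy=-7->D
  (2,8):dx=+8,dy=-3->D; (3,4):dx=+1,dy=+2->C; (3,5):dx=+7,dy=-6->D; (3,6):dx=-2,dy=+3->D
  (3,7):dx=-1,dy=-9->C; (3,8):dx=+4,dy=-5->D; (4,5):dx=+6,dy=-8->D; (4,6):dx=-3,dy=+1->D
  (4,7):dx=-2,dy=-11->C; (4,8):dx=+3,dy=-7->D; (5,6):dx=-9,dy=+9->D; (5,7):dx=-8,dy=-3->C
  (5,8):dx=-3,dy=+1->D; (6,7):dx=+1,dy=-12->D; (6,8):dx=+6,dy=-8->D; (7,8):dx=+5,dy=+4->C
Step 2: C = 9, D = 19, total pairs = 28.
Step 3: tau = (C - D)/(n(n-1)/2) = (9 - 19)/28 = -0.357143.
Step 4: Exact two-sided p-value (enumerate n! = 40320 permutations of y under H0): p = 0.275099.
Step 5: alpha = 0.1. fail to reject H0.

tau_b = -0.3571 (C=9, D=19), p = 0.275099, fail to reject H0.


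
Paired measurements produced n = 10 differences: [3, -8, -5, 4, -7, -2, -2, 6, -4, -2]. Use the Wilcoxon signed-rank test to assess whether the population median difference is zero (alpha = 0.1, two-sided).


Step 1: Drop any zero differences (none here) and take |d_i|.
|d| = [3, 8, 5, 4, 7, 2, 2, 6, 4, 2]
Step 2: Midrank |d_i| (ties get averaged ranks).
ranks: |3|->4, |8|->10, |5|->7, |4|->5.5, |7|->9, |2|->2, |2|->2, |6|->8, |4|->5.5, |2|->2
Step 3: Attach original signs; sum ranks with positive sign and with negative sign.
W+ = 4 + 5.5 + 8 = 17.5
W- = 10 + 7 + 9 + 2 + 2 + 5.5 + 2 = 37.5
(Check: W+ + W- = 55 should equal n(n+1)/2 = 55.)
Step 4: Test statistic W = min(W+, W-) = 17.5.
Step 5: Ties in |d|, so use the tie-corrected normal approximation.
        E[W] = n(n+1)/4 = 10*11/4 = 27.5.
        Tie groups: |d|=2 (t=3), |d|=4 (t=2); sum(t^3 - t) = 30.
        Var[W] = n(n+1)(2n+1)/24 - sum(t^3-t)/48 = 2310/24 - 30/48 = 95.625.
        z = (W - E[W]) / sqrt(Var[W]) = (17.5 - 27.5) / 9.7788 = -1.0226.
        Two-sided p = 2*Phi(z) = 0.306488.
Step 6: alpha = 0.1. fail to reject H0.

W+ = 17.5, W- = 37.5, W = min = 17.5, p = 0.306488, fail to reject H0.


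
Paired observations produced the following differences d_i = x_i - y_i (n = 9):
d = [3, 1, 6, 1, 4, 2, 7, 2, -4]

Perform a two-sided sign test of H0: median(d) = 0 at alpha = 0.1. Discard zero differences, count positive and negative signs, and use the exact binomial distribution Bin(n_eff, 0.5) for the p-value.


Step 1: Discard zero differences. Original n = 9; n_eff = number of nonzero differences = 9.
Nonzero differences (with sign): +3, +1, +6, +1, +4, +2, +7, +2, -4
Step 2: Count signs: positive = 8, negative = 1.
Step 3: Under H0: P(positive) = 0.5, so the number of positives S ~ Bin(9, 0.5).
Step 4: Two-sided exact p-value = sum of Bin(9,0.5) probabilities at or below the observed probability = 0.039062.
Step 5: alpha = 0.1. reject H0.

n_eff = 9, pos = 8, neg = 1, p = 0.039062, reject H0.


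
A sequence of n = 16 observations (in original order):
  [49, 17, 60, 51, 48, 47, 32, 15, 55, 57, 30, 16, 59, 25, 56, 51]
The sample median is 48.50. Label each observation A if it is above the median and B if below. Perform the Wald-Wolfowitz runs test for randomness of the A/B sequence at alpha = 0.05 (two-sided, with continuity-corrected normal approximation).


Step 1: Compute median = 48.50; label A = above, B = below.
Labels in order: ABAABBBBAABBABAA  (n_A = 8, n_B = 8)
Step 2: Count runs R = 9.
Step 3: Under H0 (random ordering), E[R] = 2*n_A*n_B/(n_A+n_B) + 1 = 2*8*8/16 + 1 = 9.0000.
        Var[R] = 2*n_A*n_B*(2*n_A*n_B - n_A - n_B) / ((n_A+n_B)^2 * (n_A+n_B-1)) = 14336/3840 = 3.7333.
        SD[R] = 1.9322.
Step 4: R = E[R], so z = 0 with no continuity correction.
Step 5: Two-sided p-value via normal approximation = 2*(1 - Phi(|z|)) = 1.000000.
Step 6: alpha = 0.05. fail to reject H0.

R = 9, z = 0.0000, p = 1.000000, fail to reject H0.


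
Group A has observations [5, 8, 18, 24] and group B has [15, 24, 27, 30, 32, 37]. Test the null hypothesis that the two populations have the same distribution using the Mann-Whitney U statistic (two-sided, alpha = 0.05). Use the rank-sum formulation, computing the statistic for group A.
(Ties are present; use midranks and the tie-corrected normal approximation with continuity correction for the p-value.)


Step 1: Combine and sort all 10 observations; assign midranks.
sorted (value, group): (5,X), (8,X), (15,Y), (18,X), (24,X), (24,Y), (27,Y), (30,Y), (32,Y), (37,Y)
ranks: 5->1, 8->2, 15->3, 18->4, 24->5.5, 24->5.5, 27->7, 30->8, 32->9, 37->10
Step 2: Rank sum for X: R1 = 1 + 2 + 4 + 5.5 = 12.5.
Step 3: U_X = R1 - n1(n1+1)/2 = 12.5 - 4*5/2 = 12.5 - 10 = 2.5.
       U_Y = n1*n2 - U_X = 24 - 2.5 = 21.5.
Step 4: Ties are present, so use the tie-corrected normal approximation (with continuity correction) for the p-value.
Step 5: p-value = 0.054273; compare to alpha = 0.05. fail to reject H0.

U_X = 2.5, p = 0.054273, fail to reject H0 at alpha = 0.05.


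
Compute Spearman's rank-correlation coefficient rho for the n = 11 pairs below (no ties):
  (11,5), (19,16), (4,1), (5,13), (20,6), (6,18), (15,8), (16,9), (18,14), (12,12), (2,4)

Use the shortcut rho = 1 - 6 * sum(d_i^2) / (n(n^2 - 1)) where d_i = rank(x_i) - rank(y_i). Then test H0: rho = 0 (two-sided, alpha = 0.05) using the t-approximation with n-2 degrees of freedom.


Step 1: Rank x and y separately (midranks; no ties here).
rank(x): 11->5, 19->10, 4->2, 5->3, 20->11, 6->4, 15->7, 16->8, 18->9, 12->6, 2->1
rank(y): 5->3, 16->10, 1->1, 13->8, 6->4, 18->11, 8->5, 9->6, 14->9, 12->7, 4->2
Step 2: d_i = R_x(i) - R_y(i); compute d_i^2.
  (5-3)^2=4, (10-10)^2=0, (2-1)^2=1, (3-8)^2=25, (11-4)^2=49, (4-11)^2=49, (7-5)^2=4, (8-6)^2=4, (9-9)^2=0, (6-7)^2=1, (1-2)^2=1
sum(d^2) = 138.
Step 3: rho = 1 - 6*138 / (11*(11^2 - 1)) = 1 - 828/1320 = 0.372727.
Step 4: Under H0, t = rho * sqrt((n-2)/(1-rho^2)) = 1.2050 ~ t(9).
Step 5: Two-sided p-value from the t-distribution with 9 df = 0.258926.
Step 6: alpha = 0.05. fail to reject H0.

rho = 0.3727, p = 0.258926, fail to reject H0 at alpha = 0.05.


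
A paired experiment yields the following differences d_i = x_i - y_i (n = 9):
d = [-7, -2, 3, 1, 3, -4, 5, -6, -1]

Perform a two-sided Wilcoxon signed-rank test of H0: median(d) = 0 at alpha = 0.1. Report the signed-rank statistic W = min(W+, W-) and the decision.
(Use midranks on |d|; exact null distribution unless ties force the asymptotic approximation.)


Step 1: Drop any zero differences (none here) and take |d_i|.
|d| = [7, 2, 3, 1, 3, 4, 5, 6, 1]
Step 2: Midrank |d_i| (ties get averaged ranks).
ranks: |7|->9, |2|->3, |3|->4.5, |1|->1.5, |3|->4.5, |4|->6, |5|->7, |6|->8, |1|->1.5
Step 3: Attach original signs; sum ranks with positive sign and with negative sign.
W+ = 4.5 + 1.5 + 4.5 + 7 = 17.5
W- = 9 + 3 + 6 + 8 + 1.5 = 27.5
(Check: W+ + W- = 45 should equal n(n+1)/2 = 45.)
Step 4: Test statistic W = min(W+, W-) = 17.5.
Step 5: Ties in |d|, so use the tie-corrected normal approximation.
        E[W] = n(n+1)/4 = 9*10/4 = 22.5.
        Tie groups: |d|=1 (t=2), |d|=3 (t=2); sum(t^3 - t) = 12.
        Var[W] = n(n+1)(2n+1)/24 - sum(t^3-t)/48 = 1710/24 - 12/48 = 71.
        z = (W - E[W]) / sqrt(Var[W]) = (17.5 - 22.5) / 8.4261 = -0.5934.
        Two-sided p = 2*Phi(z) = 0.552920.
Step 6: alpha = 0.1. fail to reject H0.

W+ = 17.5, W- = 27.5, W = min = 17.5, p = 0.552920, fail to reject H0.


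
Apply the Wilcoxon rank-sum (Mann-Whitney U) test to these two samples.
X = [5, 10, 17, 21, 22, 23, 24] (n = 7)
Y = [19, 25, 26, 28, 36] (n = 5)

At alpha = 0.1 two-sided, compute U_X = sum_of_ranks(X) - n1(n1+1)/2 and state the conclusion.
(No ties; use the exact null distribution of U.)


Step 1: Combine and sort all 12 observations; assign midranks.
sorted (value, group): (5,X), (10,X), (17,X), (19,Y), (21,X), (22,X), (23,X), (24,X), (25,Y), (26,Y), (28,Y), (36,Y)
ranks: 5->1, 10->2, 17->3, 19->4, 21->5, 22->6, 23->7, 24->8, 25->9, 26->10, 28->11, 36->12
Step 2: Rank sum for X: R1 = 1 + 2 + 3 + 5 + 6 + 7 + 8 = 32.
Step 3: U_X = R1 - n1(n1+1)/2 = 32 - 7*8/2 = 32 - 28 = 4.
       U_Y = n1*n2 - U_X = 35 - 4 = 31.
Step 4: No ties, so the exact null distribution of U (based on enumerating the C(12,7) = 792 equally likely rank assignments) gives the two-sided p-value.
Step 5: p-value = 0.030303; compare to alpha = 0.1. reject H0.

U_X = 4, p = 0.030303, reject H0 at alpha = 0.1.


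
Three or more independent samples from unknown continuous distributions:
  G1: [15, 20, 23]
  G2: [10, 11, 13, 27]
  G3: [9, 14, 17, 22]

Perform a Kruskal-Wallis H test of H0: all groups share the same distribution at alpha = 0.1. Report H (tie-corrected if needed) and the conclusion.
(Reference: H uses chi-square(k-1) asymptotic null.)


Step 1: Combine all N = 11 observations and assign midranks.
sorted (value, group, rank): (9,G3,1), (10,G2,2), (11,G2,3), (13,G2,4), (14,G3,5), (15,G1,6), (17,G3,7), (20,G1,8), (22,G3,9), (23,G1,10), (27,G2,11)
Step 2: Sum ranks within each group.
R_1 = 24 (n_1 = 3)
R_2 = 20 (n_2 = 4)
R_3 = 22 (n_3 = 4)
Step 3: H = 12/(N(N+1)) * sum(R_i^2/n_i) - 3(N+1)
     = 12/(11*12) * (24^2/3 + 20^2/4 + 22^2/4) - 3*12
     = 0.090909 * 413 - 36
     = 1.545455.
Step 4: No ties, so H is used without correction.
Step 5: Under H0, H ~ chi^2(2); p-value = 0.461752.
Step 6: alpha = 0.1. fail to reject H0.

H = 1.5455, df = 2, p = 0.461752, fail to reject H0.


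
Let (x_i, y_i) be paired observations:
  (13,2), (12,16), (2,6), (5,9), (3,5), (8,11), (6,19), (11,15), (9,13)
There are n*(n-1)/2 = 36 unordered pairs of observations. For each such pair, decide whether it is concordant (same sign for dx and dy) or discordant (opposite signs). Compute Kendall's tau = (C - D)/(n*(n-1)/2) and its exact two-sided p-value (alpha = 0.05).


Step 1: Enumerate the 36 unordered pairs (i,j) with i<j and classify each by sign(x_j-x_i) * sign(y_j-y_i).
  (1,2):dx=-1,dy=+14->D; (1,3):dx=-11,dy=+4->D; (1,4):dx=-8,dy=+7->D; (1,5):dx=-10,dy=+3->D
  (1,6):dx=-5,dy=+9->D; (1,7):dx=-7,dy=+17->D; (1,8):dx=-2,dy=+13->D; (1,9):dx=-4,dy=+11->D
  (2,3):dx=-10,dy=-10->C; (2,4):dx=-7,dy=-7->C; (2,5):dx=-9,dy=-11->C; (2,6):dx=-4,dy=-5->C
  (2,7):dx=-6,dy=+3->D; (2,8):dx=-1,dy=-1->C; (2,9):dx=-3,dy=-3->C; (3,4):dx=+3,dy=+3->C
  (3,5):dx=+1,dy=-1->D; (3,6):dx=+6,dy=+5->C; (3,7):dx=+4,dy=+13->C; (3,8):dx=+9,dy=+9->C
  (3,9):dx=+7,dy=+7->C; (4,5):dx=-2,dy=-4->C; (4,6):dx=+3,dy=+2->C; (4,7):dx=+1,dy=+10->C
  (4,8):dx=+6,dy=+6->C; (4,9):dx=+4,dy=+4->C; (5,6):dx=+5,dy=+6->C; (5,7):dx=+3,dy=+14->C
  (5,8):dx=+8,dy=+10->C; (5,9):dx=+6,dy=+8->C; (6,7):dx=-2,dy=+8->D; (6,8):dx=+3,dy=+4->C
  (6,9):dx=+1,dy=+2->C; (7,8):dx=+5,dy=-4->D; (7,9):dx=+3,dy=-6->D; (8,9):dx=-2,dy=-2->C
Step 2: C = 23, D = 13, total pairs = 36.
Step 3: tau = (C - D)/(n(n-1)/2) = (23 - 13)/36 = 0.277778.
Step 4: Exact two-sided p-value (enumerate n! = 362880 permutations of y under H0): p = 0.358488.
Step 5: alpha = 0.05. fail to reject H0.

tau_b = 0.2778 (C=23, D=13), p = 0.358488, fail to reject H0.
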